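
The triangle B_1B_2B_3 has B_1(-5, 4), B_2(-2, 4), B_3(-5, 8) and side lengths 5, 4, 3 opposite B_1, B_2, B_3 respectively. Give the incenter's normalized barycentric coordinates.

The incenter has barycentric coordinates proportional to the opposite side lengths: (5 : 4 : 3).
Normalizing by 5+4+3 = 12 gives (5/12, 1/3, 1/4).

(5/12, 1/3, 1/4)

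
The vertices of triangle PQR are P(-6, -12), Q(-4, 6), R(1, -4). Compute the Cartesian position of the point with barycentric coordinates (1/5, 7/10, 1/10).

(-39/10, 7/5)

S = (1/5)·P + (7/10)·Q + (1/10)·R.
x-coordinate: (1/5)·(-6) + (7/10)·(-4) + (1/10)·1 = -39/10.
y-coordinate: (1/5)·(-12) + (7/10)·6 + (1/10)·(-4) = 7/5.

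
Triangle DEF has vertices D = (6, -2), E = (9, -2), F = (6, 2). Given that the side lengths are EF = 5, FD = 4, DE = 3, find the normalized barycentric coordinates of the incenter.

(5/12, 1/3, 1/4)

The incenter has barycentric coordinates proportional to the opposite side lengths: (5 : 4 : 3).
Normalizing by 5+4+3 = 12 gives (5/12, 1/3, 1/4).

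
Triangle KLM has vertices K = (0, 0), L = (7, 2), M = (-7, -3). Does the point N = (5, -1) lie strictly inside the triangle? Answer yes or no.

Barycentric coordinates of N: (-32/7, 22/7, 17/7).
The three coordinates are negative, positive, positive; a point is interior exactly when all three are positive.

no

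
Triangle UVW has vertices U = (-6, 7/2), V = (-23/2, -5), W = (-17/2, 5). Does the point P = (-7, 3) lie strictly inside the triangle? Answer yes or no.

yes

Barycentric coordinates of P: (42/59, 11/118, 23/118).
The three coordinates are positive, positive, positive; a point is interior exactly when all three are positive.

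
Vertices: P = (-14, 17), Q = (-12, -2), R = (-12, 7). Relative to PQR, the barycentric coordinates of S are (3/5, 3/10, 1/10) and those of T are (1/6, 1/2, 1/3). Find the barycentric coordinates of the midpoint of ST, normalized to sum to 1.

(23/60, 2/5, 13/60)

Since both coordinate triples sum to 1, the midpoint's barycentrics are the componentwise average.
(3/5+1/6)/2 = 23/60; similarly 2/5 and 13/60.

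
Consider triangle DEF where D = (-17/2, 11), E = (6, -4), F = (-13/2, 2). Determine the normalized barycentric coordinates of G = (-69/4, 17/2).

Signed area of the reference triangle: [DEF] = ½·((-17/2)·(-4−2) + 6·(2−11) + (-13/2)·(11−(-4))) = ½·(51 − 54 − 195/2) = -201/4.
[GEF] = ½·((-69/4)·(-4−2) + 6·(2−(17/2)) + (-13/2)·(17/2−(-4))) = ½·(207/2 − 39 − 325/4) = -67/8, so the D-coordinate is (-67/8)/(-201/4) = 1/6.
[DGF] = ½·((-17/2)·(17/2−2) + (-69/4)·(2−11) + (-13/2)·(11−(17/2))) = ½·(-221/4 + 621/4 − 65/4) = 335/8, so the E-coordinate is -5/6.
[DEG] = ½·((-17/2)·(-4−(17/2)) + 6·(17/2−11) + (-69/4)·(11−(-4))) = ½·(425/4 − 15 − 1035/4) = -335/4, so the F-coordinate is 5/3.
Check: 1/6 − 5/6 + 5/3 = 1.

(1/6, -5/6, 5/3)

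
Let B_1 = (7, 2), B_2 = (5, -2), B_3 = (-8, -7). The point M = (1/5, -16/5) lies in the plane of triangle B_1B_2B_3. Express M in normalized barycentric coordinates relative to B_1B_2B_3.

Signed area of the reference triangle: [B_1B_2B_3] = ½·(7·(-2−(-7)) + 5·(-7−2) + (-8)·(2−(-2))) = ½·(35 − 45 − 32) = -21.
[MB_2B_3] = ½·((1/5)·(-2−(-7)) + 5·(-7−(-16/5)) + (-8)·(-16/5−(-2))) = ½·(1 − 19 + 48/5) = -21/5, so the B_1-coordinate is (-21/5)/(-21) = 1/5.
[B_1MB_3] = ½·(7·(-16/5−(-7)) + (1/5)·(-7−2) + (-8)·(2−(-16/5))) = ½·(133/5 − 9/5 − 208/5) = -42/5, so the B_2-coordinate is 2/5.
[B_1B_2M] = ½·(7·(-2−(-16/5)) + 5·(-16/5−2) + (1/5)·(2−(-2))) = ½·(42/5 − 26 + 4/5) = -42/5, so the B_3-coordinate is 2/5.
Check: 1/5 + 2/5 + 2/5 = 1.

(1/5, 2/5, 2/5)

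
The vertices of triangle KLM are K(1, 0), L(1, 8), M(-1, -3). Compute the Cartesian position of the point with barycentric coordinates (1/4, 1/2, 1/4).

N = (1/4)·K + (1/2)·L + (1/4)·M.
x-coordinate: (1/4)·1 + (1/2)·1 + (1/4)·(-1) = 1/2.
y-coordinate: (1/4)·0 + (1/2)·8 + (1/4)·(-3) = 13/4.

(1/2, 13/4)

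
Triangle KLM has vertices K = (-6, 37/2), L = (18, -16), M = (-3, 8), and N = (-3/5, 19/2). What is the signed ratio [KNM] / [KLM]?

[KLM] = ½·((-6)·(-16−8) + 18·(8−(37/2)) + (-3)·(37/2−(-16))) = ½·(144 − 189 − 207/2) = -297/4.
[KNM] = ½·((-6)·(19/2−8) + (-3/5)·(8−(37/2)) + (-3)·(37/2−(19/2))) = ½·(-9 + 63/10 − 27) = -297/20, so the ratio is (-297/20)/(-297/4) = 1/5.

1/5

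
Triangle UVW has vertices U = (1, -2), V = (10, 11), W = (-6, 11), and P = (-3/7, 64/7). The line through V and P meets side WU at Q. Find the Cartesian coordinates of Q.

Barycentric coordinates of P with respect to UVW: (1/7, 2/7, 4/7).
On side WU the V-coordinate is zero; dropping P's V-weight 2/7 and renormalizing the remaining 4/7 : 1/7 gives weights 4/5, 1/5 on W, U.
Q = (4/5)·(-6, 11) + (1/5)·(1, -2) = (-23/5, 42/5).

(-23/5, 42/5)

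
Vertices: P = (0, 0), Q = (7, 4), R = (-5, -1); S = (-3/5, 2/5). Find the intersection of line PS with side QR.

Barycentric coordinates of S with respect to PQR: (2/5, 1/5, 2/5).
On side QR the P-coordinate is zero; dropping S's P-weight 2/5 and renormalizing the remaining 1/5 : 2/5 gives weights 1/3, 2/3 on Q, R.
T = (1/3)·(7, 4) + (2/3)·(-5, -1) = (-1, 2/3).

(-1, 2/3)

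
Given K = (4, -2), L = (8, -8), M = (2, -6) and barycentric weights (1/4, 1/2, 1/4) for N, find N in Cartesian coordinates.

N = (1/4)·K + (1/2)·L + (1/4)·M.
x-coordinate: (1/4)·4 + (1/2)·8 + (1/4)·2 = 11/2.
y-coordinate: (1/4)·(-2) + (1/2)·(-8) + (1/4)·(-6) = -6.

(11/2, -6)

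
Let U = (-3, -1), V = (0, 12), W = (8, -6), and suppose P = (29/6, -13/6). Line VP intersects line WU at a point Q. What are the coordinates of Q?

(29/5, -5)

Barycentric coordinates of P with respect to UVW: (1/6, 1/6, 2/3).
On side WU the V-coordinate is zero; dropping P's V-weight 1/6 and renormalizing the remaining 2/3 : 1/6 gives weights 4/5, 1/5 on W, U.
Q = (4/5)·(8, -6) + (1/5)·(-3, -1) = (29/5, -5).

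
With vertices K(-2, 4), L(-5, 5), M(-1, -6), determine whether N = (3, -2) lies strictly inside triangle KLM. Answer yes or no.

Barycentric coordinates of N: (60/29, -44/29, 13/29).
The three coordinates are positive, negative, positive; a point is interior exactly when all three are positive.

no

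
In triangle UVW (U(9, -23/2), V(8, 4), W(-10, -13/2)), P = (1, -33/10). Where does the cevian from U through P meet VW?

Barycentric coordinates of P with respect to UVW: (1/5, 2/5, 2/5).
On side VW the U-coordinate is zero; dropping P's U-weight 1/5 and renormalizing the remaining 2/5 : 2/5 gives weights 1/2, 1/2 on V, W.
Q = (1/2)·(8, 4) + (1/2)·(-10, -13/2) = (-1, -5/4).

(-1, -5/4)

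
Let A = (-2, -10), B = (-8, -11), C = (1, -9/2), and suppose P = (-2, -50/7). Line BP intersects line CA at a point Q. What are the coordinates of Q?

(2/5, -28/5)

Barycentric coordinates of P with respect to ABC: (1/7, 2/7, 4/7).
On side CA the B-coordinate is zero; dropping P's B-weight 2/7 and renormalizing the remaining 4/7 : 1/7 gives weights 4/5, 1/5 on C, A.
Q = (4/5)·(1, -9/2) + (1/5)·(-2, -10) = (2/5, -28/5).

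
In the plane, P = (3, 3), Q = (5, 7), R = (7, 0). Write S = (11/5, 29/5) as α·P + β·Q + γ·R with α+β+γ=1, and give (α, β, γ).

Signed area of the reference triangle: [PQR] = ½·(3·(7−0) + 5·(0−3) + 7·(3−7)) = ½·(21 − 15 − 28) = -11.
[SQR] = ½·((11/5)·(7−0) + 5·(0−(29/5)) + 7·(29/5−7)) = ½·(77/5 − 29 − 42/5) = -11, so the P-coordinate is (-11)/(-11) = 1.
[PSR] = ½·(3·(29/5−0) + (11/5)·(0−3) + 7·(3−(29/5))) = ½·(87/5 − 33/5 − 98/5) = -22/5, so the Q-coordinate is 2/5.
[PQS] = ½·(3·(7−(29/5)) + 5·(29/5−3) + (11/5)·(3−7)) = ½·(18/5 + 14 − 44/5) = 22/5, so the R-coordinate is -2/5.
Check: 1 + 2/5 − 2/5 = 1.

(1, 2/5, -2/5)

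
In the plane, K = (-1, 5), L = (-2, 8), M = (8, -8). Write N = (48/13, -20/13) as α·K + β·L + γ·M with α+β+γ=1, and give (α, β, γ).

(4/13, 2/13, 7/13)

Signed area of the reference triangle: [KLM] = ½·((-1)·(8−(-8)) + (-2)·(-8−5) + 8·(5−8)) = ½·(-16 + 26 − 24) = -7.
[NLM] = ½·((48/13)·(8−(-8)) + (-2)·(-8−(-20/13)) + 8·(-20/13−8)) = ½·(768/13 + 168/13 − 992/13) = -28/13, so the K-coordinate is (-28/13)/(-7) = 4/13.
[KNM] = ½·((-1)·(-20/13−(-8)) + (48/13)·(-8−5) + 8·(5−(-20/13))) = ½·(-84/13 − 48 + 680/13) = -14/13, so the L-coordinate is 2/13.
[KLN] = ½·((-1)·(8−(-20/13)) + (-2)·(-20/13−5) + (48/13)·(5−8)) = ½·(-124/13 + 170/13 − 144/13) = -49/13, so the M-coordinate is 7/13.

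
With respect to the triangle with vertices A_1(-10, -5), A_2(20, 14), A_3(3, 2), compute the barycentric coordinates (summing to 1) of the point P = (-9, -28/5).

(2/5, -2/5, 1)

Signed area of the reference triangle: [A_1A_2A_3] = ½·((-10)·(14−2) + 20·(2−(-5)) + 3·(-5−14)) = ½·(-120 + 140 − 57) = -37/2.
[PA_2A_3] = ½·((-9)·(14−2) + 20·(2−(-28/5)) + 3·(-28/5−14)) = ½·(-108 + 152 − 294/5) = -37/5, so the A_1-coordinate is (-37/5)/(-37/2) = 2/5.
[A_1PA_3] = ½·((-10)·(-28/5−2) + (-9)·(2−(-5)) + 3·(-5−(-28/5))) = ½·(76 − 63 + 9/5) = 37/5, so the A_2-coordinate is -2/5.
[A_1A_2P] = ½·((-10)·(14−(-28/5)) + 20·(-28/5−(-5)) + (-9)·(-5−14)) = ½·(-196 − 12 + 171) = -37/2, so the A_3-coordinate is 1.
Check: 2/5 − 2/5 + 1 = 1.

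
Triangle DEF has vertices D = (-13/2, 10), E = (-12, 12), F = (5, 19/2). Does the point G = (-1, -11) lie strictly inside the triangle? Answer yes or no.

Barycentric coordinates of G: (1454/81, -955/81, -418/81).
The three coordinates are positive, negative, negative; a point is interior exactly when all three are positive.

no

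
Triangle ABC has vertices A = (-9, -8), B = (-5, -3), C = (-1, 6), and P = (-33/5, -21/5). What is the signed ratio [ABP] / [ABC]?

1/5

[ABC] = ½·((-9)·(-3−6) + (-5)·(6−(-8)) + (-1)·(-8−(-3))) = ½·(81 − 70 + 5) = 8.
[ABP] = ½·((-9)·(-3−(-21/5)) + (-5)·(-21/5−(-8)) + (-33/5)·(-8−(-3))) = ½·(-54/5 − 19 + 33) = 8/5, so the ratio is (8/5)/8 = 1/5.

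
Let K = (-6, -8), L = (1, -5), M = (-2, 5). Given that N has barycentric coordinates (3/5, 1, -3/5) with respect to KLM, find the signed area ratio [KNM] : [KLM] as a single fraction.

The signed ratio [KNM]/[KLM] equals the barycentric coordinate of N at vertex L, which is 1.

1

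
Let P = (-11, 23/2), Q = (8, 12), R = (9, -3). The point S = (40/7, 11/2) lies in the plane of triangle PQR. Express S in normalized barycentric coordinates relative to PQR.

Signed area of the reference triangle: [PQR] = ½·((-11)·(12−(-3)) + 8·(-3−(23/2)) + 9·(23/2−12)) = ½·(-165 − 116 − 9/2) = -571/4.
[SQR] = ½·((40/7)·(12−(-3)) + 8·(-3−(11/2)) + 9·(11/2−12)) = ½·(600/7 − 68 − 117/2) = -571/28, so the P-coordinate is (-571/28)/(-571/4) = 1/7.
[PSR] = ½·((-11)·(11/2−(-3)) + (40/7)·(-3−(23/2)) + 9·(23/2−(11/2))) = ½·(-187/2 − 580/7 + 54) = -1713/28, so the Q-coordinate is 3/7.
[PQS] = ½·((-11)·(12−(11/2)) + 8·(11/2−(23/2)) + (40/7)·(23/2−12)) = ½·(-143/2 − 48 − 20/7) = -1713/28, so the R-coordinate is 3/7.

(1/7, 3/7, 3/7)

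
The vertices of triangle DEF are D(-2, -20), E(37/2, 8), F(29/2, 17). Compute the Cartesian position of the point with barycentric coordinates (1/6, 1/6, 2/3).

G = (1/6)·D + (1/6)·E + (2/3)·F.
x-coordinate: (1/6)·(-2) + (1/6)·(37/2) + (2/3)·(29/2) = 149/12.
y-coordinate: (1/6)·(-20) + (1/6)·8 + (2/3)·17 = 28/3.

(149/12, 28/3)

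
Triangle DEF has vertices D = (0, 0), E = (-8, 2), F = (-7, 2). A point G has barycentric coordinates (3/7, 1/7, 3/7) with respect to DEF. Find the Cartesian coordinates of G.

(-29/7, 8/7)

G = (3/7)·D + (1/7)·E + (3/7)·F.
x-coordinate: (3/7)·0 + (1/7)·(-8) + (3/7)·(-7) = -29/7.
y-coordinate: (3/7)·0 + (1/7)·2 + (3/7)·2 = 8/7.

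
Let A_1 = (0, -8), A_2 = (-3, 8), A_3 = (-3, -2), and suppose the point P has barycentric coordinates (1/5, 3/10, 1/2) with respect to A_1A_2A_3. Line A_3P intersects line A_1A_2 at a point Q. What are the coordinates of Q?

(-9/5, 8/5)

Line A_3P meets A_1A_2 where the A_3-coordinate vanishes; zeroing P's A_3-weight and renormalizing leaves A_1, A_2-weights 1/5 : 3/10 → (2/5, 3/5).
So Q = (2/5)·A_1 + (3/5)·A_2 = (-9/5, 8/5).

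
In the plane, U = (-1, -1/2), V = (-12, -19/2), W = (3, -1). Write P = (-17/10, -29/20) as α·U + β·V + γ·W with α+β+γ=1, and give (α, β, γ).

Signed area of the reference triangle: [UVW] = ½·((-1)·(-19/2−(-1)) + (-12)·(-1−(-1/2)) + 3·(-1/2−(-19/2))) = ½·(17/2 + 6 + 27) = 83/4.
[PVW] = ½·((-17/10)·(-19/2−(-1)) + (-12)·(-1−(-29/20)) + 3·(-29/20−(-19/2))) = ½·(289/20 − 27/5 + 483/20) = 83/5, so the U-coordinate is (83/5)/(83/4) = 4/5.
[UPW] = ½·((-1)·(-29/20−(-1)) + (-17/10)·(-1−(-1/2)) + 3·(-1/2−(-29/20))) = ½·(9/20 + 17/20 + 57/20) = 83/40, so the V-coordinate is 1/10.
[UVP] = ½·((-1)·(-19/2−(-29/20)) + (-12)·(-29/20−(-1/2)) + (-17/10)·(-1/2−(-19/2))) = ½·(161/20 + 57/5 − 153/10) = 83/40, so the W-coordinate is 1/10.

(4/5, 1/10, 1/10)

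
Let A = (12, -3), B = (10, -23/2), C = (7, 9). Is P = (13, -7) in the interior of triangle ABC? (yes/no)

Barycentric coordinates of P: (150/133, 16/133, -33/133).
The three coordinates are positive, positive, negative; a point is interior exactly when all three are positive.

no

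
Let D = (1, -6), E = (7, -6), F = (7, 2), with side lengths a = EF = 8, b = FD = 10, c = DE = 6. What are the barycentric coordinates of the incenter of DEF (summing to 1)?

(1/3, 5/12, 1/4)

The incenter has barycentric coordinates proportional to the opposite side lengths: (8 : 10 : 6).
Normalizing by 8+10+6 = 24 gives (1/3, 5/12, 1/4).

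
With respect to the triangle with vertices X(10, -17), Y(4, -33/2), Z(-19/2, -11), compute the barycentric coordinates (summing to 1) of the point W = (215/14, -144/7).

Signed area of the reference triangle: [XYZ] = ½·(10·(-33/2−(-11)) + 4·(-11−(-17)) + (-19/2)·(-17−(-33/2))) = ½·(-55 + 24 + 19/4) = -105/8.
[WYZ] = ½·((215/14)·(-33/2−(-11)) + 4·(-11−(-144/7)) + (-19/2)·(-144/7−(-33/2))) = ½·(-2365/28 + 268/7 + 1083/28) = -15/4, so the X-coordinate is (-15/4)/(-105/8) = 2/7.
[XWZ] = ½·(10·(-144/7−(-11)) + (215/14)·(-11−(-17)) + (-19/2)·(-17−(-144/7))) = ½·(-670/7 + 645/7 − 475/14) = -75/4, so the Y-coordinate is 10/7.
[XYW] = ½·(10·(-33/2−(-144/7)) + 4·(-144/7−(-17)) + (215/14)·(-17−(-33/2))) = ½·(285/7 − 100/7 − 215/28) = 75/8, so the Z-coordinate is -5/7.

(2/7, 10/7, -5/7)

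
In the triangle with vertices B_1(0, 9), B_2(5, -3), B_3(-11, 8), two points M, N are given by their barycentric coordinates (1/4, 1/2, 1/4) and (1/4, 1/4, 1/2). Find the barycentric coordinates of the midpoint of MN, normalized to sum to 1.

(1/4, 3/8, 3/8)

Since both coordinate triples sum to 1, the midpoint's barycentrics are the componentwise average.
(1/4+1/4)/2 = 1/4; similarly 3/8 and 3/8.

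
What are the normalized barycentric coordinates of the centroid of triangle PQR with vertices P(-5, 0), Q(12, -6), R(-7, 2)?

The centroid is the average of the vertices, so each weight is 1/3.

(1/3, 1/3, 1/3)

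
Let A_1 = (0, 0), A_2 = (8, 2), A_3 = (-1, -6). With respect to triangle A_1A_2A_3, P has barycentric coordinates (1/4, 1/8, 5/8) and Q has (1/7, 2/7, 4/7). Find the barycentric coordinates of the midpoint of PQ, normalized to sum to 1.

Since both coordinate triples sum to 1, the midpoint's barycentrics are the componentwise average.
(1/4+1/7)/2 = 11/56; similarly 23/112 and 67/112.

(11/56, 23/112, 67/112)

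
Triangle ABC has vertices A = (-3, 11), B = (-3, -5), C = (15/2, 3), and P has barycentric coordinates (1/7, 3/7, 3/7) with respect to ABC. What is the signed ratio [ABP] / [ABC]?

The signed ratio [ABP]/[ABC] equals the barycentric coordinate of P at vertex C, which is 3/7.

3/7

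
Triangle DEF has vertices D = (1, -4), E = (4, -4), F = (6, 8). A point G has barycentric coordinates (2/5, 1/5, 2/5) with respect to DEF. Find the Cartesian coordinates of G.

(18/5, 4/5)

G = (2/5)·D + (1/5)·E + (2/5)·F.
x-coordinate: (2/5)·1 + (1/5)·4 + (2/5)·6 = 18/5.
y-coordinate: (2/5)·(-4) + (1/5)·(-4) + (2/5)·8 = 4/5.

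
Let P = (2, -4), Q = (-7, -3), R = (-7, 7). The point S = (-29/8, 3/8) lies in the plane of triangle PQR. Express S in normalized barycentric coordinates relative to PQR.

Signed area of the reference triangle: [PQR] = ½·(2·(-3−7) + (-7)·(7−(-4)) + (-7)·(-4−(-3))) = ½·(-20 − 77 + 7) = -45.
[SQR] = ½·((-29/8)·(-3−7) + (-7)·(7−(3/8)) + (-7)·(3/8−(-3))) = ½·(145/4 − 371/8 − 189/8) = -135/8, so the P-coordinate is (-135/8)/(-45) = 3/8.
[PSR] = ½·(2·(3/8−7) + (-29/8)·(7−(-4)) + (-7)·(-4−(3/8))) = ½·(-53/4 − 319/8 + 245/8) = -45/4, so the Q-coordinate is 1/4.
[PQS] = ½·(2·(-3−(3/8)) + (-7)·(3/8−(-4)) + (-29/8)·(-4−(-3))) = ½·(-27/4 − 245/8 + 29/8) = -135/8, so the R-coordinate is 3/8.
Check: 3/8 + 1/4 + 3/8 = 1.

(3/8, 1/4, 3/8)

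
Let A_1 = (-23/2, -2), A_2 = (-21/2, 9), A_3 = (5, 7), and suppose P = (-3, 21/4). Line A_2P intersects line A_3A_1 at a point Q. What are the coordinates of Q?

(-1/2, 4)

Barycentric coordinates of P with respect to A_1A_2A_3: (1/4, 1/4, 1/2).
On side A_3A_1 the A_2-coordinate is zero; dropping P's A_2-weight 1/4 and renormalizing the remaining 1/2 : 1/4 gives weights 2/3, 1/3 on A_3, A_1.
Q = (2/3)·(5, 7) + (1/3)·(-23/2, -2) = (-1/2, 4).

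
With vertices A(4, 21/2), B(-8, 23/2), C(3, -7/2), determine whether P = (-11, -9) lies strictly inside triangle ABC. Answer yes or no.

Barycentric coordinates of P: (-541/338, 381/338, 249/169).
The three coordinates are negative, positive, positive; a point is interior exactly when all three are positive.

no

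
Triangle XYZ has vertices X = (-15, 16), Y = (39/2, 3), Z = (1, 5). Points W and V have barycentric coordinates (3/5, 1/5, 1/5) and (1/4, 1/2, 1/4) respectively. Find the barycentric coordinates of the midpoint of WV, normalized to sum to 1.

(17/40, 7/20, 9/40)

Since both coordinate triples sum to 1, the midpoint's barycentrics are the componentwise average.
(3/5+1/4)/2 = 17/40; similarly 7/20 and 9/40.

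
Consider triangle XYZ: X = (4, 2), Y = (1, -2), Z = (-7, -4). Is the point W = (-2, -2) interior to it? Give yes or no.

yes

Barycentric coordinates of W: (3/13, 4/13, 6/13).
The three coordinates are positive, positive, positive; a point is interior exactly when all three are positive.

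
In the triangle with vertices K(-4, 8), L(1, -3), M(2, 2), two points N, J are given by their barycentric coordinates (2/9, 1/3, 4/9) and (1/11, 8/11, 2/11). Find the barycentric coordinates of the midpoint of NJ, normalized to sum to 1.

(31/198, 35/66, 31/99)

Since both coordinate triples sum to 1, the midpoint's barycentrics are the componentwise average.
(2/9+1/11)/2 = 31/198; similarly 35/66 and 31/99.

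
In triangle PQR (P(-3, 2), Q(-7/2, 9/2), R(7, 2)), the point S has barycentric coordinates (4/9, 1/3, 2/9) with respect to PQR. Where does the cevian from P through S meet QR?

(7/10, 7/2)

Line PS meets QR where the P-coordinate vanishes; zeroing S's P-weight and renormalizing leaves Q, R-weights 1/3 : 2/9 → (3/5, 2/5).
So T = (3/5)·Q + (2/5)·R = (7/10, 7/2).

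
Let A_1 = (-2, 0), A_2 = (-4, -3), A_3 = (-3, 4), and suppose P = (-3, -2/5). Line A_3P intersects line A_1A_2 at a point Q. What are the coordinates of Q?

(-3, -3/2)

Barycentric coordinates of P with respect to A_1A_2A_3: (2/5, 2/5, 1/5).
On side A_1A_2 the A_3-coordinate is zero; dropping P's A_3-weight 1/5 and renormalizing the remaining 2/5 : 2/5 gives weights 1/2, 1/2 on A_1, A_2.
Q = (1/2)·(-2, 0) + (1/2)·(-4, -3) = (-3, -3/2).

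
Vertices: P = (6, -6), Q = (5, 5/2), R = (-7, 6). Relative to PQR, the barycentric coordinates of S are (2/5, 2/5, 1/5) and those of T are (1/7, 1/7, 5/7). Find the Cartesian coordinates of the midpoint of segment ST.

(-3/14, 251/140)

Barycentric coordinates of the midpoint are the average: (19/70, 19/70, 16/35).
Converting: (19/70)·P + (19/70)·Q + (16/35)·R = (-3/14, 251/140).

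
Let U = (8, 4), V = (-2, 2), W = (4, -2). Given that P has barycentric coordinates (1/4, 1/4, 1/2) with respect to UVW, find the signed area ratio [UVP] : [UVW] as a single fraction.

The signed ratio [UVP]/[UVW] equals the barycentric coordinate of P at vertex W, which is 1/2.

1/2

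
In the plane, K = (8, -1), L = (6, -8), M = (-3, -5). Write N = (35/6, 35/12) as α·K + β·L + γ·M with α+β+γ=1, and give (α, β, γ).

Signed area of the reference triangle: [KLM] = ½·(8·(-8−(-5)) + 6·(-5−(-1)) + (-3)·(-1−(-8))) = ½·(-24 − 24 − 21) = -69/2.
[NLM] = ½·((35/6)·(-8−(-5)) + 6·(-5−(35/12)) + (-3)·(35/12−(-8))) = ½·(-35/2 − 95/2 − 131/4) = -391/8, so the K-coordinate is (-391/8)/(-69/2) = 17/12.
[KNM] = ½·(8·(35/12−(-5)) + (35/6)·(-5−(-1)) + (-3)·(-1−(35/12))) = ½·(190/3 − 70/3 + 47/4) = 207/8, so the L-coordinate is -3/4.
[KLN] = ½·(8·(-8−(35/12)) + 6·(35/12−(-1)) + (35/6)·(-1−(-8))) = ½·(-262/3 + 47/2 + 245/6) = -23/2, so the M-coordinate is 1/3.
Check: 17/12 − 3/4 + 1/3 = 1.

(17/12, -3/4, 1/3)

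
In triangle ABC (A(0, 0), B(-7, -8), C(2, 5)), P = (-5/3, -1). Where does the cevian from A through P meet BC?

Barycentric coordinates of P with respect to ABC: (1/3, 1/3, 1/3).
On side BC the A-coordinate is zero; dropping P's A-weight 1/3 and renormalizing the remaining 1/3 : 1/3 gives weights 1/2, 1/2 on B, C.
Q = (1/2)·(-7, -8) + (1/2)·(2, 5) = (-5/2, -3/2).

(-5/2, -3/2)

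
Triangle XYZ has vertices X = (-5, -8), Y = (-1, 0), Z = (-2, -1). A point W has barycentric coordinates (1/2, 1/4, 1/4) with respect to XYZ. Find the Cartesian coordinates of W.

W = (1/2)·X + (1/4)·Y + (1/4)·Z.
x-coordinate: (1/2)·(-5) + (1/4)·(-1) + (1/4)·(-2) = -13/4.
y-coordinate: (1/2)·(-8) + (1/4)·0 + (1/4)·(-1) = -17/4.

(-13/4, -17/4)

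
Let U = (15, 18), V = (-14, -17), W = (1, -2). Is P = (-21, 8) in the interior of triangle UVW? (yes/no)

no

Barycentric coordinates of P: (16/3, 58/9, -97/9).
The three coordinates are positive, positive, negative; a point is interior exactly when all three are positive.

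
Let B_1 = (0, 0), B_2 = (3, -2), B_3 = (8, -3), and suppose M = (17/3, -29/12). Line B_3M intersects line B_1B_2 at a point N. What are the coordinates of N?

Barycentric coordinates of M with respect to B_1B_2B_3: (1/12, 1/3, 7/12).
On side B_1B_2 the B_3-coordinate is zero; dropping M's B_3-weight 7/12 and renormalizing the remaining 1/12 : 1/3 gives weights 1/5, 4/5 on B_1, B_2.
N = (1/5)·(0, 0) + (4/5)·(3, -2) = (12/5, -8/5).

(12/5, -8/5)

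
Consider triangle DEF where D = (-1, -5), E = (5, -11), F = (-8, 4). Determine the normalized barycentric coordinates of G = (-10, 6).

(1/3, -1/3, 1)

Signed area of the reference triangle: [DEF] = ½·((-1)·(-11−4) + 5·(4−(-5)) + (-8)·(-5−(-11))) = ½·(15 + 45 − 48) = 6.
[GEF] = ½·((-10)·(-11−4) + 5·(4−6) + (-8)·(6−(-11))) = ½·(150 − 10 − 136) = 2, so the D-coordinate is 2/6 = 1/3.
[DGF] = ½·((-1)·(6−4) + (-10)·(4−(-5)) + (-8)·(-5−6)) = ½·(-2 − 90 + 88) = -2, so the E-coordinate is -1/3.
[DEG] = ½·((-1)·(-11−6) + 5·(6−(-5)) + (-10)·(-5−(-11))) = ½·(17 + 55 − 60) = 6, so the F-coordinate is 1.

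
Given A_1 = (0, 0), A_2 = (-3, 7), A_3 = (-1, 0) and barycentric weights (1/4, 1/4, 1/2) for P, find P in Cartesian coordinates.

(-5/4, 7/4)

P = (1/4)·A_1 + (1/4)·A_2 + (1/2)·A_3.
x-coordinate: (1/4)·0 + (1/4)·(-3) + (1/2)·(-1) = -5/4.
y-coordinate: (1/4)·0 + (1/4)·7 + (1/2)·0 = 7/4.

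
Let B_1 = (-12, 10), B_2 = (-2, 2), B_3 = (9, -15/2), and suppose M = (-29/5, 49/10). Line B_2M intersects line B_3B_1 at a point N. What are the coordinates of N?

Barycentric coordinates of M with respect to B_1B_2B_3: (3/5, 1/5, 1/5).
On side B_3B_1 the B_2-coordinate is zero; dropping M's B_2-weight 1/5 and renormalizing the remaining 1/5 : 3/5 gives weights 1/4, 3/4 on B_3, B_1.
N = (1/4)·(9, -15/2) + (3/4)·(-12, 10) = (-27/4, 45/8).

(-27/4, 45/8)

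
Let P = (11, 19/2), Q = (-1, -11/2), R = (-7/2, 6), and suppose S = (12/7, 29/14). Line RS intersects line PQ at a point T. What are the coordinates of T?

(19/5, 1/2)

Barycentric coordinates of S with respect to PQR: (2/7, 3/7, 2/7).
On side PQ the R-coordinate is zero; dropping S's R-weight 2/7 and renormalizing the remaining 2/7 : 3/7 gives weights 2/5, 3/5 on P, Q.
T = (2/5)·(11, 19/2) + (3/5)·(-1, -11/2) = (19/5, 1/2).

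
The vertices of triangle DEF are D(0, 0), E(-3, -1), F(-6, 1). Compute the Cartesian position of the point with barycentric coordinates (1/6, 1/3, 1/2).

G = (1/6)·D + (1/3)·E + (1/2)·F.
x-coordinate: (1/6)·0 + (1/3)·(-3) + (1/2)·(-6) = -4.
y-coordinate: (1/6)·0 + (1/3)·(-1) + (1/2)·1 = 1/6.

(-4, 1/6)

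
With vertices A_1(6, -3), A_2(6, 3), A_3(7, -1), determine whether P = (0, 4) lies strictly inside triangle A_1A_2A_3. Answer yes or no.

Barycentric coordinates of P: (23/6, 19/6, -6).
The three coordinates are positive, positive, negative; a point is interior exactly when all three are positive.

no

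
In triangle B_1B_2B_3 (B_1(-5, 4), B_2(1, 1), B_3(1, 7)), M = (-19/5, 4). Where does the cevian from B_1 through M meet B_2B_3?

Barycentric coordinates of M with respect to B_1B_2B_3: (4/5, 1/10, 1/10).
On side B_2B_3 the B_1-coordinate is zero; dropping M's B_1-weight 4/5 and renormalizing the remaining 1/10 : 1/10 gives weights 1/2, 1/2 on B_2, B_3.
N = (1/2)·(1, 1) + (1/2)·(1, 7) = (1, 4).

(1, 4)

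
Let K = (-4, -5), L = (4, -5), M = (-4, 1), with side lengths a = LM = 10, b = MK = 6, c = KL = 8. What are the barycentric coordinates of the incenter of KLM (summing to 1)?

The incenter has barycentric coordinates proportional to the opposite side lengths: (10 : 6 : 8).
Normalizing by 10+6+8 = 24 gives (5/12, 1/4, 1/3).

(5/12, 1/4, 1/3)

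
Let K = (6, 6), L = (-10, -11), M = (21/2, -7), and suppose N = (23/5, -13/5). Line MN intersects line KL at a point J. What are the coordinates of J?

(2/3, 1/3)

Barycentric coordinates of N with respect to KLM: (2/5, 1/5, 2/5).
On side KL the M-coordinate is zero; dropping N's M-weight 2/5 and renormalizing the remaining 2/5 : 1/5 gives weights 2/3, 1/3 on K, L.
J = (2/3)·(6, 6) + (1/3)·(-10, -11) = (2/3, 1/3).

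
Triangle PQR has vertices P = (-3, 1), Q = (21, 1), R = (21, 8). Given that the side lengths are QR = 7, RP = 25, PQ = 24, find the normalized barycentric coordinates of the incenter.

The incenter has barycentric coordinates proportional to the opposite side lengths: (7 : 25 : 24).
Normalizing by 7+25+24 = 56 gives (1/8, 25/56, 3/7).

(1/8, 25/56, 3/7)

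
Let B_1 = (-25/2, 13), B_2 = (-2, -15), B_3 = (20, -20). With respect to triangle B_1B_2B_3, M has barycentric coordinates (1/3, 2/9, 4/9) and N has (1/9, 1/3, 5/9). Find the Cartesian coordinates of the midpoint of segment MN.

(20/3, -203/18)

Barycentric coordinates of the midpoint are the average: (2/9, 5/18, 1/2).
Converting: (2/9)·B_1 + (5/18)·B_2 + (1/2)·B_3 = (20/3, -203/18).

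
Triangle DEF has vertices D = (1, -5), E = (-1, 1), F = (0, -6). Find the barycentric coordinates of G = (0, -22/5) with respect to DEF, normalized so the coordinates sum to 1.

(1/5, 1/5, 3/5)

Signed area of the reference triangle: [DEF] = ½·(1·(1−(-6)) + (-1)·(-6−(-5)) + 0·(-5−1)) = ½·(7 + 1 + 0) = 4.
[GEF] = ½·(0·(1−(-6)) + (-1)·(-6−(-22/5)) + 0·(-22/5−1)) = ½·(0 + 8/5 + 0) = 4/5, so the D-coordinate is (4/5)/4 = 1/5.
[DGF] = ½·(1·(-22/5−(-6)) + 0·(-6−(-5)) + 0·(-5−(-22/5))) = ½·(8/5 + 0 + 0) = 4/5, so the E-coordinate is 1/5.
[DEG] = ½·(1·(1−(-22/5)) + (-1)·(-22/5−(-5)) + 0·(-5−1)) = ½·(27/5 − 3/5 + 0) = 12/5, so the F-coordinate is 3/5.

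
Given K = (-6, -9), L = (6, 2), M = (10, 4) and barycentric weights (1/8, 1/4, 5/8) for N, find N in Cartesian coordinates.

(7, 15/8)

N = (1/8)·K + (1/4)·L + (5/8)·M.
x-coordinate: (1/8)·(-6) + (1/4)·6 + (5/8)·10 = 7.
y-coordinate: (1/8)·(-9) + (1/4)·2 + (5/8)·4 = 15/8.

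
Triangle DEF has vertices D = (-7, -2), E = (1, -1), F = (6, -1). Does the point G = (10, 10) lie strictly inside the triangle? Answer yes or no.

no

Barycentric coordinates of G: (-11, 139/5, -79/5).
The three coordinates are negative, positive, negative; a point is interior exactly when all three are positive.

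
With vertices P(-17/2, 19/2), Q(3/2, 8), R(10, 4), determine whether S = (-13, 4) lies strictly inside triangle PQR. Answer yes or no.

Barycentric coordinates of S: (368/109, -506/109, 247/109).
The three coordinates are positive, negative, positive; a point is interior exactly when all three are positive.

no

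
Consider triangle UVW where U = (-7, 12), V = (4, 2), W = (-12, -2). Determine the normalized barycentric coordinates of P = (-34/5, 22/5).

Signed area of the reference triangle: [UVW] = ½·((-7)·(2−(-2)) + 4·(-2−12) + (-12)·(12−2)) = ½·(-28 − 56 − 120) = -102.
[PVW] = ½·((-34/5)·(2−(-2)) + 4·(-2−(22/5)) + (-12)·(22/5−2)) = ½·(-136/5 − 128/5 − 144/5) = -204/5, so the U-coordinate is (-204/5)/(-102) = 2/5.
[UPW] = ½·((-7)·(22/5−(-2)) + (-34/5)·(-2−12) + (-12)·(12−(22/5))) = ½·(-224/5 + 476/5 − 456/5) = -102/5, so the V-coordinate is 1/5.
[UVP] = ½·((-7)·(2−(22/5)) + 4·(22/5−12) + (-34/5)·(12−2)) = ½·(84/5 − 152/5 − 68) = -204/5, so the W-coordinate is 2/5.

(2/5, 1/5, 2/5)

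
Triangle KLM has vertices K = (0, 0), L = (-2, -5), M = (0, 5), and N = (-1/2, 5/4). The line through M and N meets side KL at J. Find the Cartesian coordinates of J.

(-1, -5/2)

Barycentric coordinates of N with respect to KLM: (1/4, 1/4, 1/2).
On side KL the M-coordinate is zero; dropping N's M-weight 1/2 and renormalizing the remaining 1/4 : 1/4 gives weights 1/2, 1/2 on K, L.
J = (1/2)·(0, 0) + (1/2)·(-2, -5) = (-1, -5/2).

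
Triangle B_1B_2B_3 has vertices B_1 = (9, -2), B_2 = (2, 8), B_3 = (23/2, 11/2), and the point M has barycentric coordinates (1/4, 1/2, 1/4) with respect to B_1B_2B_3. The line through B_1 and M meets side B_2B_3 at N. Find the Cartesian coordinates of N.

(31/6, 43/6)

Line B_1M meets B_2B_3 where the B_1-coordinate vanishes; zeroing M's B_1-weight and renormalizing leaves B_2, B_3-weights 1/2 : 1/4 → (2/3, 1/3).
So N = (2/3)·B_2 + (1/3)·B_3 = (31/6, 43/6).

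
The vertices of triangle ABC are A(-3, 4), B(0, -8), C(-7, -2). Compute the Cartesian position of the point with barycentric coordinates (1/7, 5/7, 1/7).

(-10/7, -38/7)

P = (1/7)·A + (5/7)·B + (1/7)·C.
x-coordinate: (1/7)·(-3) + (5/7)·0 + (1/7)·(-7) = -10/7.
y-coordinate: (1/7)·4 + (5/7)·(-8) + (1/7)·(-2) = -38/7.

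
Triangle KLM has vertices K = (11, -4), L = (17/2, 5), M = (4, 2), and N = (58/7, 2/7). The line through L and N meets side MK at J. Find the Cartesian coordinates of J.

Barycentric coordinates of N with respect to KLM: (3/7, 2/7, 2/7).
On side MK the L-coordinate is zero; dropping N's L-weight 2/7 and renormalizing the remaining 2/7 : 3/7 gives weights 2/5, 3/5 on M, K.
J = (2/5)·(4, 2) + (3/5)·(11, -4) = (41/5, -8/5).

(41/5, -8/5)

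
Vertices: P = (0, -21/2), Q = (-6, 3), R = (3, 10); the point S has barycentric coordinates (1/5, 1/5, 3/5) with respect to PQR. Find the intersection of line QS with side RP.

(9/4, 39/8)

Line QS meets RP where the Q-coordinate vanishes; zeroing S's Q-weight and renormalizing leaves R, P-weights 3/5 : 1/5 → (3/4, 1/4).
So T = (3/4)·R + (1/4)·P = (9/4, 39/8).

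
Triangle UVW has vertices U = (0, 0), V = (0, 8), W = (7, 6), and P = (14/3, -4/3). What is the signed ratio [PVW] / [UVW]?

[UVW] = ½·(0·(8−6) + 0·(6−0) + 7·(0−8)) = ½·(0 + 0 − 56) = -28.
[PVW] = ½·((14/3)·(8−6) + 0·(6−(-4/3)) + 7·(-4/3−8)) = ½·(28/3 + 0 − 196/3) = -28, so the ratio is (-28)/(-28) = 1.

1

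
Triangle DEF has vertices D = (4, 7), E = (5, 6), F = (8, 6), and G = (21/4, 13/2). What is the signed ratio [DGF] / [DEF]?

1/4

[DEF] = ½·(4·(6−6) + 5·(6−7) + 8·(7−6)) = ½·(0 − 5 + 8) = 3/2.
[DGF] = ½·(4·(13/2−6) + (21/4)·(6−7) + 8·(7−(13/2))) = ½·(2 − 21/4 + 4) = 3/8, so the ratio is (3/8)/(3/2) = 1/4.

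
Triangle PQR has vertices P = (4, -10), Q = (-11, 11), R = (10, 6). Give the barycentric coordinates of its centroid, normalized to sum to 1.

(1/3, 1/3, 1/3)

The centroid is the average of the vertices, so each weight is 1/3.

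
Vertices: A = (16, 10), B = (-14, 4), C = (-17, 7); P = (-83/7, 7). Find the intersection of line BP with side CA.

Barycentric coordinates of P with respect to ABC: (1/7, 1/7, 5/7).
On side CA the B-coordinate is zero; dropping P's B-weight 1/7 and renormalizing the remaining 5/7 : 1/7 gives weights 5/6, 1/6 on C, A.
Q = (5/6)·(-17, 7) + (1/6)·(16, 10) = (-23/2, 15/2).

(-23/2, 15/2)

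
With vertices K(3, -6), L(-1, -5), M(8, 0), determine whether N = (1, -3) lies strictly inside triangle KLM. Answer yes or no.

Barycentric coordinates of N: (-8/29, 27/29, 10/29).
The three coordinates are negative, positive, positive; a point is interior exactly when all three are positive.

no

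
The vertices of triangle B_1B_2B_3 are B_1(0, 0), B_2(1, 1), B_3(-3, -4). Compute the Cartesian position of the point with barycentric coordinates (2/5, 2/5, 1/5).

M = (2/5)·B_1 + (2/5)·B_2 + (1/5)·B_3.
x-coordinate: (2/5)·0 + (2/5)·1 + (1/5)·(-3) = -1/5.
y-coordinate: (2/5)·0 + (2/5)·1 + (1/5)·(-4) = -2/5.

(-1/5, -2/5)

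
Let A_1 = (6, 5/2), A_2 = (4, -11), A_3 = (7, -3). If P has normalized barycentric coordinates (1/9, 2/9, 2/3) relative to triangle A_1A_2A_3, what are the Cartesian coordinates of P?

P = (1/9)·A_1 + (2/9)·A_2 + (2/3)·A_3.
x-coordinate: (1/9)·6 + (2/9)·4 + (2/3)·7 = 56/9.
y-coordinate: (1/9)·(5/2) + (2/9)·(-11) + (2/3)·(-3) = -25/6.

(56/9, -25/6)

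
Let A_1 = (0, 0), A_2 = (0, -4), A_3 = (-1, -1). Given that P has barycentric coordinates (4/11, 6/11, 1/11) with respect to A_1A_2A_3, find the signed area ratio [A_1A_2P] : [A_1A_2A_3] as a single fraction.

1/11

The signed ratio [A_1A_2P]/[A_1A_2A_3] equals the barycentric coordinate of P at vertex A_3, which is 1/11.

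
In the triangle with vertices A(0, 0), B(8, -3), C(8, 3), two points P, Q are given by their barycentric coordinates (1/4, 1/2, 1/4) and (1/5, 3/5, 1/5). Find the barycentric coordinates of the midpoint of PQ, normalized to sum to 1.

(9/40, 11/20, 9/40)

Since both coordinate triples sum to 1, the midpoint's barycentrics are the componentwise average.
(1/4+1/5)/2 = 9/40; similarly 11/20 and 9/40.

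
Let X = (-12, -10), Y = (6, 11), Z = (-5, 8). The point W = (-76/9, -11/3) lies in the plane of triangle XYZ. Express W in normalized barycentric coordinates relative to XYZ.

Signed area of the reference triangle: [XYZ] = ½·((-12)·(11−8) + 6·(8−(-10)) + (-5)·(-10−11)) = ½·(-36 + 108 + 105) = 177/2.
[WYZ] = ½·((-76/9)·(11−8) + 6·(8−(-11/3)) + (-5)·(-11/3−11)) = ½·(-76/3 + 70 + 220/3) = 59, so the X-coordinate is 59/(177/2) = 2/3.
[XWZ] = ½·((-12)·(-11/3−8) + (-76/9)·(8−(-10)) + (-5)·(-10−(-11/3))) = ½·(140 − 152 + 95/3) = 59/6, so the Y-coordinate is 1/9.
[XYW] = ½·((-12)·(11−(-11/3)) + 6·(-11/3−(-10)) + (-76/9)·(-10−11)) = ½·(-176 + 38 + 532/3) = 59/3, so the Z-coordinate is 2/9.
Check: 2/3 + 1/9 + 2/9 = 1.

(2/3, 1/9, 2/9)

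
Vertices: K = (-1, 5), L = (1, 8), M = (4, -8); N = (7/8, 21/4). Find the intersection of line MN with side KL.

Barycentric coordinates of N with respect to KLM: (1/4, 5/8, 1/8).
On side KL the M-coordinate is zero; dropping N's M-weight 1/8 and renormalizing the remaining 1/4 : 5/8 gives weights 2/7, 5/7 on K, L.
J = (2/7)·(-1, 5) + (5/7)·(1, 8) = (3/7, 50/7).

(3/7, 50/7)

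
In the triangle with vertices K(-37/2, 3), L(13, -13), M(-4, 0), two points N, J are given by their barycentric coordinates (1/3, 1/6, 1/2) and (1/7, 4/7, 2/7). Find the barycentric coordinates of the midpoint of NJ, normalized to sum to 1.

Since both coordinate triples sum to 1, the midpoint's barycentrics are the componentwise average.
(1/3+1/7)/2 = 5/21; similarly 31/84 and 11/28.

(5/21, 31/84, 11/28)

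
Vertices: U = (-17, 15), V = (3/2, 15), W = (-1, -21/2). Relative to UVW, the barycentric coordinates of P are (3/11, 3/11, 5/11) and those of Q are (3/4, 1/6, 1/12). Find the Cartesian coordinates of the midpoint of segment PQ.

(-2279/264, 1433/176)

Barycentric coordinates of the midpoint are the average: (45/88, 29/132, 71/264).
Converting: (45/88)·U + (29/132)·V + (71/264)·W = (-2279/264, 1433/176).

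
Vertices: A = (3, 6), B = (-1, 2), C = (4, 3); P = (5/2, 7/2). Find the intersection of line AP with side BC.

Barycentric coordinates of P with respect to ABC: (1/4, 1/4, 1/2).
On side BC the A-coordinate is zero; dropping P's A-weight 1/4 and renormalizing the remaining 1/4 : 1/2 gives weights 1/3, 2/3 on B, C.
Q = (1/3)·(-1, 2) + (2/3)·(4, 3) = (7/3, 8/3).

(7/3, 8/3)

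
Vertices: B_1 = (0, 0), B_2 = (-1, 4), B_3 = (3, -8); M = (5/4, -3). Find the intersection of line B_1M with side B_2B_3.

Barycentric coordinates of M with respect to B_1B_2B_3: (1/4, 1/4, 1/2).
On side B_2B_3 the B_1-coordinate is zero; dropping M's B_1-weight 1/4 and renormalizing the remaining 1/4 : 1/2 gives weights 1/3, 2/3 on B_2, B_3.
N = (1/3)·(-1, 4) + (2/3)·(3, -8) = (5/3, -4).

(5/3, -4)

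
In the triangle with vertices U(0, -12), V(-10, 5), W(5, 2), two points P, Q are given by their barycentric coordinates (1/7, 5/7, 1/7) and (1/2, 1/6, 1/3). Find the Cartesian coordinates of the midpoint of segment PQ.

(-45/14, -33/28)

Barycentric coordinates of the midpoint are the average: (9/28, 37/84, 5/21).
Converting: (9/28)·U + (37/84)·V + (5/21)·W = (-45/14, -33/28).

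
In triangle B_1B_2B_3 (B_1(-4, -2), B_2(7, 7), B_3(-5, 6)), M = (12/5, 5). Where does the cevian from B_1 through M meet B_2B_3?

Barycentric coordinates of M with respect to B_1B_2B_3: (1/5, 3/5, 1/5).
On side B_2B_3 the B_1-coordinate is zero; dropping M's B_1-weight 1/5 and renormalizing the remaining 3/5 : 1/5 gives weights 3/4, 1/4 on B_2, B_3.
N = (3/4)·(7, 7) + (1/4)·(-5, 6) = (4, 27/4).

(4, 27/4)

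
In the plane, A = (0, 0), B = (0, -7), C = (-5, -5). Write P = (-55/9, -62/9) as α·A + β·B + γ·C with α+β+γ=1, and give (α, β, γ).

(-1/3, 1/9, 11/9)

Signed area of the reference triangle: [ABC] = ½·(0·(-7−(-5)) + 0·(-5−0) + (-5)·(0−(-7))) = ½·(0 + 0 − 35) = -35/2.
[PBC] = ½·((-55/9)·(-7−(-5)) + 0·(-5−(-62/9)) + (-5)·(-62/9−(-7))) = ½·(110/9 + 0 − 5/9) = 35/6, so the A-coordinate is (35/6)/(-35/2) = -1/3.
[APC] = ½·(0·(-62/9−(-5)) + (-55/9)·(-5−0) + (-5)·(0−(-62/9))) = ½·(0 + 275/9 − 310/9) = -35/18, so the B-coordinate is 1/9.
[ABP] = ½·(0·(-7−(-62/9)) + 0·(-62/9−0) + (-55/9)·(0−(-7))) = ½·(0 + 0 − 385/9) = -385/18, so the C-coordinate is 11/9.
Check: -1/3 + 1/9 + 11/9 = 1.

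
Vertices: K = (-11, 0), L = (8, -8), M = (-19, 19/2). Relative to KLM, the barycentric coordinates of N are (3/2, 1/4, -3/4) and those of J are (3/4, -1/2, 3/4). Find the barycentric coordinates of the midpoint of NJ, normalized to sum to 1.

Since both coordinate triples sum to 1, the midpoint's barycentrics are the componentwise average.
(3/2+3/4)/2 = 9/8; similarly -1/8 and 0.

(9/8, -1/8, 0)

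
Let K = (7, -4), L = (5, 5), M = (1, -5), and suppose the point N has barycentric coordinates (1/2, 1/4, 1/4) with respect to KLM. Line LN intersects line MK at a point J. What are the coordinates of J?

Line LN meets MK where the L-coordinate vanishes; zeroing N's L-weight and renormalizing leaves M, K-weights 1/4 : 1/2 → (1/3, 2/3).
So J = (1/3)·M + (2/3)·K = (5, -13/3).

(5, -13/3)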